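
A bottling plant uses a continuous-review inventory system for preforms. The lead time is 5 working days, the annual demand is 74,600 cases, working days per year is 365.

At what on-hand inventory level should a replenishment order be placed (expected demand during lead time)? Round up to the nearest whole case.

Daily demand d = 74,600 / 365 = 204.384 cases/day
Demand during lead time = 204.384 × 5 = 1,021.92
Reorder point = 1,021.92 → round up

1,022 cases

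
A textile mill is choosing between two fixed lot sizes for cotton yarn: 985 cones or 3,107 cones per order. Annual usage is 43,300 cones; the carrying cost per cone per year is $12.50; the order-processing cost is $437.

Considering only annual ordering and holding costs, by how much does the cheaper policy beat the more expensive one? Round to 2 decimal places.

Annual cost at Q: ordering D·S/Q plus holding Q·H/2.
TC(985) = (43,300/985)×437 + (985/2)×12.5 = $25,366.50
TC(3,107) = (43,300/3,107)×437 + (3,107/2)×12.5 = $25,508.90
Lots of 985 are cheaper by $142.40.

$142.40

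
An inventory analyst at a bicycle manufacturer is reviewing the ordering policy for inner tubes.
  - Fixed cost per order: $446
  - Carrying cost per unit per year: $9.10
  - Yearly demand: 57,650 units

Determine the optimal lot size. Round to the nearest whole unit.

EOQ = √(2DS/H) = √(2 × 57,650 × 446 / 9.1)
    = √(5,650,967.03) ≈ 2,377.18

2,377 units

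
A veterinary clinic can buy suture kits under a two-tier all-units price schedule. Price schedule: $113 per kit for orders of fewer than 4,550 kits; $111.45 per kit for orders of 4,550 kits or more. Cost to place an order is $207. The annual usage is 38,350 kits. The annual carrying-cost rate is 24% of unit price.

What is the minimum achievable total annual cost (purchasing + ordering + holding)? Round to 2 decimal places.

H₁ = 24%×$113 = $27.1200;  H₂ = 24%×$111.45 = $26.7480
EOQ₁ = √(2×38,350×207/27.1200) = 765.13  (< 4,550, feasible at tier 1)
EOQ₂ = √(2×38,350×207/26.7480) = 770.44  (< 4,550 → use Q = 4,550 at tier-2 price)
TC(tier 1 (EOQ₁), Q≈765.1) = $4,354,300.46
TC(tier 2, Q≈4,550.0) = $4,336,703.91
Minimum at tier 2: $4,336,703.91

$4,336,703.91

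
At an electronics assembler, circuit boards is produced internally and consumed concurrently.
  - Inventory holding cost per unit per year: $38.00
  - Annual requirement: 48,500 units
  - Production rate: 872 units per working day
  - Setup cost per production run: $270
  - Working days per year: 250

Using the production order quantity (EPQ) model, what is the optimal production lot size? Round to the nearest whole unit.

d = 48,500/250 = 194.0000 units/day;  effective holding cost H(1 − d/p) = 38·(1 − 194.0000/872) = 29.54587
Q* = √(2DS / H_eff) = √(2·48,500·270 / 29.54587) ≈ 941.50

941 units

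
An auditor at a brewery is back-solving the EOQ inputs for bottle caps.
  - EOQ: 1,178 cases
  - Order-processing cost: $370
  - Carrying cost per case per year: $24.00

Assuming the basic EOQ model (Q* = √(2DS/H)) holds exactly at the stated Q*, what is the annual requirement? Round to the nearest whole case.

45,006 cases per year

From Q* = √(2DS/H) ⇒ Q*² = 2DS/H.
D = Q²H / (2S) = 1,178² × 24 / (2 × 370) = 45,005.97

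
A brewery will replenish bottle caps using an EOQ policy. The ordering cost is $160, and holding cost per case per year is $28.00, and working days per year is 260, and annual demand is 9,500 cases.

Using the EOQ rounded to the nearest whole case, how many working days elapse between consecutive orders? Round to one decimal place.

9.0 days

Optimal lot size Q* = (2 × 9,500 × $160 / $28)^½ ≈ 329.50 → Q = 330 cases
Cycle time = (working days × Q)/D = (260 × 330) / 9,500 = 9.032 days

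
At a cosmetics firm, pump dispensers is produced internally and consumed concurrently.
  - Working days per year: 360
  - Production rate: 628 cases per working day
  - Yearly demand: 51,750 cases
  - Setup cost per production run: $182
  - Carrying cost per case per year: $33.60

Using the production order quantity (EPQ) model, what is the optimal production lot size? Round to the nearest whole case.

d = 51,750/360 = 143.7500 cases/day;  effective holding cost H(1 − d/p) = 33.6·(1 − 143.7500/628) = 25.90892
Q* = √(2DS / H_eff) = √(2·51,750·182 / 25.90892) ≈ 852.67

853 cases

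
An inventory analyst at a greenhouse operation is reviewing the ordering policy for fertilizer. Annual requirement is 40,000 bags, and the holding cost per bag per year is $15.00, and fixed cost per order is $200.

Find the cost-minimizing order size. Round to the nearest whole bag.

1,033 bags

2DS/H = 2·40,000·200/15 = 1,066,666.67
EOQ = √1,066,666.67 ≈ 1,032.80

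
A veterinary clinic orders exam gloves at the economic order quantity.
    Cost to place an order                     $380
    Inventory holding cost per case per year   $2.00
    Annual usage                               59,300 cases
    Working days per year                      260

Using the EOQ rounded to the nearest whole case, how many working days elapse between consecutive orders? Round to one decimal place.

Optimal lot size Q* = (2 × 59,300 × $380 / $2)^½ ≈ 4,747.00 → Q = 4,747 cases
Cycle time = (working days × Q)/D = (260 × 4,747) / 59,300 = 20.813 days

20.8 days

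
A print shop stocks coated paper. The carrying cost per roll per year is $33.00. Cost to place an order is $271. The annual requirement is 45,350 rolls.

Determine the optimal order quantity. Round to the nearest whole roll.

863 rolls

Optimal lot size Q* = (2 × 45,350 × $271 / $33)^½ ≈ 863.04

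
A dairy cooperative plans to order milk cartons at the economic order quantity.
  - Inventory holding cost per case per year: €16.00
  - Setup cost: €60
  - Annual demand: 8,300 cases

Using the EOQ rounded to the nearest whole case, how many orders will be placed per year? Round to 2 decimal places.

Q* = √(2·D·S / H) = √(2·8,300·60 / 16) = √62,250.0 ≈ 249.50 → Q = 249
Orders per year = D/Q = 8,300 / 249 = 33.333

33.33 orders per year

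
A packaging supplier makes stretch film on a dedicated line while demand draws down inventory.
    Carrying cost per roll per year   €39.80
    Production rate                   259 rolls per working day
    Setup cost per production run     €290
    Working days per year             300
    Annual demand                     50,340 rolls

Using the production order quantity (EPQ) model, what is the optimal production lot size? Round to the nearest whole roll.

Daily demand d = 50,340/300 = 167.800; p = 259; 1 − d/p = 0.35212
EPQ = √(2DS / (H(1 − d/p)))
    = √(2 × 50,340 × 290 / (39.8 × 0.35212)) ≈ 1,443.38

1,443 rolls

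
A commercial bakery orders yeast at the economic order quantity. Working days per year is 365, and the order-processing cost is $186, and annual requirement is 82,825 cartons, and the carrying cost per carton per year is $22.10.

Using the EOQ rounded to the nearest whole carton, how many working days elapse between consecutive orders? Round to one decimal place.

Q* = √(2·D·S / H) = √(2·82,825·186 / 22.1) = √1,394,158.4 ≈ 1,180.74 → Q = 1,181 cartons
T = Q/D × 365 days = 1,181/82,825 × 365 = 5.205 days

5.2 days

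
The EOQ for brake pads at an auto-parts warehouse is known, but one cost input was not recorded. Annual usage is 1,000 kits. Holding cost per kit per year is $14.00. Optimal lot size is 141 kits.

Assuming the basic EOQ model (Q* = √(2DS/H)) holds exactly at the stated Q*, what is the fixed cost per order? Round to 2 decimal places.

$139.17

Since Q* = (2DS/H)^½, squaring gives Q*²·H = 2DS.
S = Q²H / (2D) = 141² × 14 / (2 × 1,000) = 139.1670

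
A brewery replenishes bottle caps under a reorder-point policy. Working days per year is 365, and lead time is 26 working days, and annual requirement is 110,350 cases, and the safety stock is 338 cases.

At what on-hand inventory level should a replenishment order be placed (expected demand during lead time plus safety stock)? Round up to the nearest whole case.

8,199 cases

Daily demand d = 110,350 / 365 = 302.329 cases/day
Demand during lead time = 302.329 × 26 = 7,860.55
Reorder point = 7,860.55 + 338 = 8,198.55 → round up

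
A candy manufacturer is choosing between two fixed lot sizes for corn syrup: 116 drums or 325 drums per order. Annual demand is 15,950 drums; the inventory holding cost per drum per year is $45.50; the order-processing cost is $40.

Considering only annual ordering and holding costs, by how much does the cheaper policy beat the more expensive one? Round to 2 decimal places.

TC(Q) = (D/Q)S + (Q/2)H
TC(116) = (15,950/116)×40 + (116/2)×45.5 = $8,139.00
TC(325) = (15,950/325)×40 + (325/2)×45.5 = $9,356.83
Cheaper: Q = 116.  Difference = $1,217.83

$1,217.83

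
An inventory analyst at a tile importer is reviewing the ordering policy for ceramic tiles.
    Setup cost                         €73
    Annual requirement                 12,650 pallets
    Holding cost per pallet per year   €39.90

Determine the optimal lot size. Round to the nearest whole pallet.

215 pallets

2DS/H = 2·12,650·73/39.9 = 46,288.22
EOQ = √46,288.22 ≈ 215.15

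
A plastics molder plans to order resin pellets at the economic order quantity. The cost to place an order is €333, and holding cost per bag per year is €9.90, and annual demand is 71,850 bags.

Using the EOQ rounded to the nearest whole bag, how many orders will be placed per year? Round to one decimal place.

EOQ = √(2DS/H) = √(2 × 71,850 × 333 / 9.9)
    = √(4,833,545.45) ≈ 2,198.53 → Q = 2,199
Orders per year = D/Q = 71,850 / 2,199 = 32.674

32.7 orders per year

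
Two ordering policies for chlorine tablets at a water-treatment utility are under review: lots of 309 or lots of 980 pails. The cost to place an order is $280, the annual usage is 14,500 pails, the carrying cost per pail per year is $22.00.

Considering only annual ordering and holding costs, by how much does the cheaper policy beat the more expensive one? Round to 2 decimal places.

For each Q, cost = (D/Q)·S + (Q/2)·H.
TC(309) = (14,500/309)×280 + (309/2)×22 = $16,538.16
TC(980) = (14,500/980)×280 + (980/2)×22 = $14,922.86
|ΔTC| = |$16,538.16 − $14,922.86| = $1,615.30

$1,615.30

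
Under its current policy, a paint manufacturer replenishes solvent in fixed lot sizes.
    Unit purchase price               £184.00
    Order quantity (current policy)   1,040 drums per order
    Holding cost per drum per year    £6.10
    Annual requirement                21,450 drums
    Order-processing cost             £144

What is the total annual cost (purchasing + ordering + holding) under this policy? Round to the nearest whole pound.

£3,952,942

Ordering: D/Q × S = 21,450/1,040 × £144 = £2,970.00
Holding:  Q/2 × H = 1,040/2 × £6.1 = £3,172.00
Purchase cost = D·C = 21,450 × 184 = £3,946,800.00
Total = £2,970.00 + £3,172.00 + £3,946,800.00 = £3,952,942.00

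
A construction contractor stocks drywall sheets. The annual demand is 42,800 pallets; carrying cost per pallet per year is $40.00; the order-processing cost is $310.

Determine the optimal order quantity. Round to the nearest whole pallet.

EOQ = √(2DS/H) = √(2 × 42,800 × 310 / 40)
    = √(663,400.00) ≈ 814.49

814 pallets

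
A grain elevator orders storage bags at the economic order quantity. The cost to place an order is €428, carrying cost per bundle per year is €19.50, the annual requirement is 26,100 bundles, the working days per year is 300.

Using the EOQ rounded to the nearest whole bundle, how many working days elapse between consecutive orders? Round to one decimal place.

12.3 days

Q* = √(2·D·S / H) = √(2·26,100·428 / 19.5) = √1,145,723.1 ≈ 1,070.38 → Q = 1,070 bundles
Cycle time = (working days × Q)/D = (300 × 1,070) / 26,100 = 12.299 days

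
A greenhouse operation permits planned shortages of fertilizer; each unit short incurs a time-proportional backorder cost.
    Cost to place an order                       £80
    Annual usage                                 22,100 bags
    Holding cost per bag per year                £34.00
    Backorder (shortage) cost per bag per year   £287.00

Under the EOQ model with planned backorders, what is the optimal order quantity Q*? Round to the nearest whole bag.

341 bags

Basic EOQ = √(2·22,100·80/34) = 322.490
Backorder adjustment √((H+b)/b) = √((34+287)/287) = 1.0576
Q* = 322.490 × 1.0576 ≈ 341.06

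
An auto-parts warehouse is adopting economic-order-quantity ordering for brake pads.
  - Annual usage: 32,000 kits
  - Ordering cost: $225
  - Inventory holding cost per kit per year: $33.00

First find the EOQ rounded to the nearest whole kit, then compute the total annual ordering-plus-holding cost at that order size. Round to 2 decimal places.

Q* = √(2·D·S / H) = √(2·32,000·225 / 33) = √436,363.6 ≈ 660.58 → Q = 661 kits
Ordering: D/Q × S = 32,000/661 × $225 = $10,892.59
Holding:  Q/2 × H = 661/2 × $33 = $10,906.50
Total = $10,892.59 + $10,906.50 = $21,799.09

$21,799.09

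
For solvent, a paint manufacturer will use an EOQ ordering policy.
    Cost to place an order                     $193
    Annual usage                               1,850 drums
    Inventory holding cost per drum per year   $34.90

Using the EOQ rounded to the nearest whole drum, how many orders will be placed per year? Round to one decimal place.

12.9 orders per year

2DS/H = 2·1,850·193/34.9 = 20,461.32
EOQ = √20,461.32 ≈ 143.04 → Q = 143
Orders per year = D/Q = 1,850 / 143 = 12.937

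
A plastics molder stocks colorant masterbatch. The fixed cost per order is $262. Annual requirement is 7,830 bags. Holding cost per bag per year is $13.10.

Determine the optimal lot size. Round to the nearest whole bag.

560 bags

Q* = √(2·D·S / H) = √(2·7,830·262 / 13.1) = √313,200.0 ≈ 559.64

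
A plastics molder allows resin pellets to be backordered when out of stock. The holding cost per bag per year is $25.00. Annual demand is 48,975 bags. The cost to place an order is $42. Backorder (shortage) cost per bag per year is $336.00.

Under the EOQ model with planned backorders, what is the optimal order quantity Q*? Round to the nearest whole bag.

420 bags

Q* = √(2DS/H) · √((H + b)/b)
   = √(2 × 48,975 × 42 / 25) · √((25 + 336) / 336)
   = 405.655 × 1.0365 ≈ 420.48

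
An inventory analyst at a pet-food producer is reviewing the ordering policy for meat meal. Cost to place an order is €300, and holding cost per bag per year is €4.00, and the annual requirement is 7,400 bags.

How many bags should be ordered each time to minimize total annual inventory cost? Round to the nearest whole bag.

Optimal lot size Q* = (2 × 7,400 × €300 / €4)^½ ≈ 1,053.57

1,054 bags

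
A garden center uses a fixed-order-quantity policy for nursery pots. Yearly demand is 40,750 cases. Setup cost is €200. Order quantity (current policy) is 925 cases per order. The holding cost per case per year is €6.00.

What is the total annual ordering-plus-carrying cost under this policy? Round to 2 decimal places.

Ordering: D/Q × S = 40,750/925 × €200 = €8,810.81
Holding:  Q/2 × H = 925/2 × €6 = €2,775.00
Total = €8,810.81 + €2,775.00 = €11,585.81

€11,585.81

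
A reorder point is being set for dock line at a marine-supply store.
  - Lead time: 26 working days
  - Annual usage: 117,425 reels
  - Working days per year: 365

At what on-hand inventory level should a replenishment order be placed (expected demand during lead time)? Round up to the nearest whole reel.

Daily demand d = 117,425 / 365 = 321.712 reels/day
Demand during lead time = 321.712 × 26 = 8,364.52
Reorder point = 8,364.52 → round up

8,365 reels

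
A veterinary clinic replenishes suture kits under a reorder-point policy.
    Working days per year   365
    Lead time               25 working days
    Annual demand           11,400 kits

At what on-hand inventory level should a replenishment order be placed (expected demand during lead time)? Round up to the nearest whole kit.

Daily demand d = 11,400 / 365 = 31.233 kits/day
Demand during lead time = 31.233 × 25 = 780.82
Reorder point = 780.82 → round up

781 kits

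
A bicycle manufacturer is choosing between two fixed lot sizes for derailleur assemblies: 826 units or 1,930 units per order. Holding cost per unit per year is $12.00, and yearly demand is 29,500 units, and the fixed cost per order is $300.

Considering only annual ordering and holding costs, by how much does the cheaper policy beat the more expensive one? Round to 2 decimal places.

$495.21

TC(Q) = (D/Q)S + (Q/2)H
TC(826) = (29,500/826)×300 + (826/2)×12 = $15,670.29
TC(1,930) = (29,500/1,930)×300 + (1,930/2)×12 = $16,165.49
Cheaper: Q = 826.  Difference = $495.21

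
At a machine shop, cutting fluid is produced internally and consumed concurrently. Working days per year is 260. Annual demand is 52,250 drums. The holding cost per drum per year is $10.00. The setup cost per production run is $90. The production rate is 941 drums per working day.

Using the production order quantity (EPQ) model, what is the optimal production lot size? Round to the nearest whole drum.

1,094 drums

d = 52,250/260 = 200.9615 drums/day;  effective holding cost H(1 − d/p) = 10·(1 − 200.9615/941) = 7.86438
Q* = √(2DS / H_eff) = √(2·52,250·90 / 7.86438) ≈ 1,093.57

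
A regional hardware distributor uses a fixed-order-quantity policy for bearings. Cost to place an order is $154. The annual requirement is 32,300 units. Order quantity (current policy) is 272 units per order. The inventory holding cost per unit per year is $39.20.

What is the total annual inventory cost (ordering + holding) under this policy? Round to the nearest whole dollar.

Annual ordering cost = (D/Q)·S = (32,300/272) × 154 = $18,287.50
Annual holding cost  = (Q/2)·H = (272/2) × 39.2 = $5,331.20
Total = $18,287.50 + $5,331.20 = $23,618.70

$23,619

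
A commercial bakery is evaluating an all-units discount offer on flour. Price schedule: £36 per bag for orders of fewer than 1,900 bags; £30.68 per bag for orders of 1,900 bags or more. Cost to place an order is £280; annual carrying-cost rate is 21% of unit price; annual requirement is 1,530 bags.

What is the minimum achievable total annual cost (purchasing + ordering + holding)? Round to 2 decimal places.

H₁ = 21%×£36 = £7.5600;  H₂ = 21%×£30.68 = £6.4428
EOQ₁ = √(2×1,530×280/7.5600) = 336.65  (< 1,900, feasible at tier 1)
EOQ₂ = √(2×1,530×280/6.4428) = 364.67  (< 1,900 → use Q = 1,900 at tier-2 price)
TC(tier 1 (EOQ₁), Q≈336.7) = £57,625.08
TC(tier 2, Q≈1,900.0) = £53,286.53
Minimum at tier 2: £53,286.53

£53,286.53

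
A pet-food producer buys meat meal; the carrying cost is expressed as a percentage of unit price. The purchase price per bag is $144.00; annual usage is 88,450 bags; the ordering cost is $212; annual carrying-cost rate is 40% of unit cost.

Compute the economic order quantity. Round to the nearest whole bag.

Holding cost per bag per year: H = 40% × $144 = $57.6000
EOQ = √(2DS/H) = √(2 × 88,450 × 212 / 57.6)
    = √(651,090.28) ≈ 806.90

807 bags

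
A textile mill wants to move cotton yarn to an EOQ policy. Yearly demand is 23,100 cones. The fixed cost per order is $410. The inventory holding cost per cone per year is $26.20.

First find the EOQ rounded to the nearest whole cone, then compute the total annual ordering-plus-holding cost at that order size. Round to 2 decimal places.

$22,277.35

EOQ = √(2DS/H) = √(2 × 23,100 × 410 / 26.2)
    = √(722,977.10) ≈ 850.28 → Q = 850 cones
Annual ordering cost = (D/Q)·S = (23,100/850) × 410 = $11,142.35
Annual holding cost  = (Q/2)·H = (850/2) × 26.2 = $11,135.00
Total = $11,142.35 + $11,135.00 = $22,277.35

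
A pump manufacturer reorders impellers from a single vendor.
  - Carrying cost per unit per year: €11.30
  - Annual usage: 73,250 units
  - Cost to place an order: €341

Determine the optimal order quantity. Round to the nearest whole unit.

2,103 units

EOQ = √(2DS/H) = √(2 × 73,250 × 341 / 11.3)
    = √(4,420,929.20) ≈ 2,102.60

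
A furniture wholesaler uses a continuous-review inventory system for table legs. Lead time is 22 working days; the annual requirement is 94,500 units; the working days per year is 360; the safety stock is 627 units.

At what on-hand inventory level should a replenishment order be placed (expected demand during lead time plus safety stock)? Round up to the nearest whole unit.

6,402 units

Daily demand d = 94,500 / 360 = 262.500 units/day
Demand during lead time = 262.500 × 22 = 5,775.00
Reorder point = 5,775.00 + 627 = 6,402.00 → round up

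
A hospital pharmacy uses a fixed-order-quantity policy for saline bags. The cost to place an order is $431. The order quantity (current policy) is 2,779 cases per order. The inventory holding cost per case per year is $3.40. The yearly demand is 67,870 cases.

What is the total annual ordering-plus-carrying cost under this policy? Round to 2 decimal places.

$15,250.38

Ordering: D/Q × S = 67,870/2,779 × $431 = $10,526.08
Holding:  Q/2 × H = 2,779/2 × $3.4 = $4,724.30
Total = $10,526.08 + $4,724.30 = $15,250.38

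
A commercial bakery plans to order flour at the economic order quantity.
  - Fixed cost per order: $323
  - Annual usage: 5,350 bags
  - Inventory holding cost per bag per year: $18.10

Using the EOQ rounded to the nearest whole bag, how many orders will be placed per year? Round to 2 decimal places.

2DS/H = 2·5,350·323/18.1 = 190,944.75
EOQ = √190,944.75 ≈ 436.97 → Q = 437
N = D/Q = 5,350/437 ≈ 12.243 orders/yr

12.24 orders per year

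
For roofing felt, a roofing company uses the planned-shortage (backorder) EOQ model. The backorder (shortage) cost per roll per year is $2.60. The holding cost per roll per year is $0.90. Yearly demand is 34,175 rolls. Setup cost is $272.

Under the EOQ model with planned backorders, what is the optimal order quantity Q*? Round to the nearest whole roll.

Q* = √(2DS/H) · √((H + b)/b)
   = √(2 × 34,175 × 272 / 0.9) · √((0.9 + 2.6) / 2.6)
   = 4,544.985 × 1.1602 ≈ 5,273.27

5,273 rolls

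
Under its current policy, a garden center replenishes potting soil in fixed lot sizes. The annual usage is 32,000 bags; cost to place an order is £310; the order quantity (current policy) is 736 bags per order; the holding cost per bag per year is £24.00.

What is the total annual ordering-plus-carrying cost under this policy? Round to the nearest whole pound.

Orders/yr = 32,000/736 = 43.478; ordering cost = 43.478 × £310 = £13,478.26
Average inventory = 736/2 = 368; holding cost = 368 × £24 = £8,832.00
Total = £13,478.26 + £8,832.00 = £22,310.26

£22,310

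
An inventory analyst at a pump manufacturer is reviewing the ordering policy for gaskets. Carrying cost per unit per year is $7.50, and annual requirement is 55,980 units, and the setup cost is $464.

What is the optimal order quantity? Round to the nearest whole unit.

2,632 units

2DS/H = 2·55,980·464/7.5 = 6,926,592.00
EOQ = √6,926,592.00 ≈ 2,631.84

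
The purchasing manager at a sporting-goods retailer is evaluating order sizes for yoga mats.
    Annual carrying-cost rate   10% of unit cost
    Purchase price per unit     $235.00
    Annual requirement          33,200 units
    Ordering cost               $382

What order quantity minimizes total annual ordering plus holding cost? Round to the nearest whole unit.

1,039 units

Holding cost per unit per year: H = 10% × $235 = $23.5000
Q* = √(2·D·S / H) = √(2·33,200·382 / 23.5) = √1,079,353.2 ≈ 1,038.92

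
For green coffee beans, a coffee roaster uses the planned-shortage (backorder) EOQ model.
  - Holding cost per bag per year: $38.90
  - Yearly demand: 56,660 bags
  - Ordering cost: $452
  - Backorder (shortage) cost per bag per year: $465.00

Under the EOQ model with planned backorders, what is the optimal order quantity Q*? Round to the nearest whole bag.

Q* = √(2DS/H) · √((H + b)/b)
   = √(2 × 56,660 × 452 / 38.9) · √((38.9 + 465) / 465)
   = 1,147.487 × 1.0410 ≈ 1,194.52

1,195 bags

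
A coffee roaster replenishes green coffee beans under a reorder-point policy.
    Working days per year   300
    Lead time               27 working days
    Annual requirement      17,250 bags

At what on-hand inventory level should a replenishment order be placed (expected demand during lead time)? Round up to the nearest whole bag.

1,553 bags

Daily demand d = 17,250 / 300 = 57.500 bags/day
Demand during lead time = 57.500 × 27 = 1,552.50
Reorder point = 1,552.50 → round up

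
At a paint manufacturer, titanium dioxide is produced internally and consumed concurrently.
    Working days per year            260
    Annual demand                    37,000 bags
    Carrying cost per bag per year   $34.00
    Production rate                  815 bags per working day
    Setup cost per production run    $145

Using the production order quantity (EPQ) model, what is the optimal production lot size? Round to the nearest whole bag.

618 bags

Daily demand d = 37,000/260 = 142.308; p = 815; 1 − d/p = 0.82539
EPQ = √(2DS / (H(1 − d/p)))
    = √(2 × 37,000 × 145 / (34 × 0.82539)) ≈ 618.35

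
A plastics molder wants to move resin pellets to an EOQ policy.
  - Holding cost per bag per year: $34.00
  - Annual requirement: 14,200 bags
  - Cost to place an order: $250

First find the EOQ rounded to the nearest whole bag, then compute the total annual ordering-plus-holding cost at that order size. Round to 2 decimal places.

$15,537.05

2DS/H = 2·14,200·250/34 = 208,823.53
EOQ = √208,823.53 ≈ 456.97 → Q = 457 bags
Ordering: D/Q × S = 14,200/457 × $250 = $7,768.05
Holding:  Q/2 × H = 457/2 × $34 = $7,769.00
Total = $7,768.05 + $7,769.00 = $15,537.05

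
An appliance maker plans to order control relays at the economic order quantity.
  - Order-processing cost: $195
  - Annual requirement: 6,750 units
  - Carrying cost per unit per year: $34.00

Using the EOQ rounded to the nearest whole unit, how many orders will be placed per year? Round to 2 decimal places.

24.28 orders per year

EOQ = √(2DS/H) = √(2 × 6,750 × 195 / 34)
    = √(77,426.47) ≈ 278.26 → Q = 278
Orders per year = D/Q = 6,750 / 278 = 24.281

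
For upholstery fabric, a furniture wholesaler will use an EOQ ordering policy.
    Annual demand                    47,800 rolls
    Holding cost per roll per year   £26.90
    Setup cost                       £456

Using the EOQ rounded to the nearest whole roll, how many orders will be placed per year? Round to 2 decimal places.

37.55 orders per year

Optimal lot size Q* = (2 × 47,800 × £456 / £26.9)^½ ≈ 1,273.02 → Q = 1,273
Orders per year = D/Q = 47,800 / 1,273 = 37.549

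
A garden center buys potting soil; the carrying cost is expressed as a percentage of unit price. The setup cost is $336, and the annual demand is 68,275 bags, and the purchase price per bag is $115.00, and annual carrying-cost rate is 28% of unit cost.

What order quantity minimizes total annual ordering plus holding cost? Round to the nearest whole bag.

Holding cost per bag per year: H = 28% × $115 = $32.2000
2DS/H = 2·68,275·336/32.2 = 1,424,869.57
EOQ = √1,424,869.57 ≈ 1,193.68

1,194 bags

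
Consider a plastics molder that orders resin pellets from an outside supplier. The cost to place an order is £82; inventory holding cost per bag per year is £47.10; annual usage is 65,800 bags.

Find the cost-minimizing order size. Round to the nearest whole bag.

479 bags

Q* = √(2·D·S / H) = √(2·65,800·82 / 47.1) = √229,112.5 ≈ 478.66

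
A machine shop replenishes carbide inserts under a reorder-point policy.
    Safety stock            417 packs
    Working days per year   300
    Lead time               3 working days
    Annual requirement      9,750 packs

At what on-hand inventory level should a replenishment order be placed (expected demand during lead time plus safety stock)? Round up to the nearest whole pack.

Daily demand d = 9,750 / 300 = 32.500 packs/day
Demand during lead time = 32.500 × 3 = 97.50
Reorder point = 97.50 + 417 = 514.50 → round up

515 packs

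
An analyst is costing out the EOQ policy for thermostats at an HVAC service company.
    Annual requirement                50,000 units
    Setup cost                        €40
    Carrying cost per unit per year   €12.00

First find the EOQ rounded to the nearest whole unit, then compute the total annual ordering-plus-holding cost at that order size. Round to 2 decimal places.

€6,928.20

2DS/H = 2·50,000·40/12 = 333,333.33
EOQ = √333,333.33 ≈ 577.35 → Q = 577 units
Ordering: D/Q × S = 50,000/577 × €40 = €3,466.20
Holding:  Q/2 × H = 577/2 × €12 = €3,462.00
Total = €3,466.20 + €3,462.00 = €6,928.20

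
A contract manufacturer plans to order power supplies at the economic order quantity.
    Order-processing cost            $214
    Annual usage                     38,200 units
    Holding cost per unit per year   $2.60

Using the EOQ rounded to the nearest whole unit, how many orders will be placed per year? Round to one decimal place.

2DS/H = 2·38,200·214/2.6 = 6,288,307.69
EOQ = √6,288,307.69 ≈ 2,507.65 → Q = 2,508
Orders per year = D/Q = 38,200 / 2,508 = 15.231

15.2 orders per year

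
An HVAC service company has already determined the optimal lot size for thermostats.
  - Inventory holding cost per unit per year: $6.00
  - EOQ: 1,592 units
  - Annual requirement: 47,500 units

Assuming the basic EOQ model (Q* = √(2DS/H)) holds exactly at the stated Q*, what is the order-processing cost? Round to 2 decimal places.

Since Q* = (2DS/H)^½, squaring gives Q*²·H = 2DS.
S = Q²H / (2D) = 1,592² × 6 / (2 × 47,500) = 160.0714

$160.07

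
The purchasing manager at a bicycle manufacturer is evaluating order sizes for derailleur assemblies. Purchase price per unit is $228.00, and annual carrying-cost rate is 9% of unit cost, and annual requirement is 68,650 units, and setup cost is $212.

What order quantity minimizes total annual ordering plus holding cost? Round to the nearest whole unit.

1,191 units

Holding cost per unit per year: H = 9% × $228 = $20.5200
EOQ = √(2DS/H) = √(2 × 68,650 × 212 / 20.52)
    = √(1,418,499.03) ≈ 1,191.01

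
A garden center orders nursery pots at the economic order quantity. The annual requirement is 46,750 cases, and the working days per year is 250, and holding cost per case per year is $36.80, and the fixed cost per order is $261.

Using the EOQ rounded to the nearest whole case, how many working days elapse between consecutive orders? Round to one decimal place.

4.4 days

2DS/H = 2·46,750·261/36.8 = 663,138.59
EOQ = √663,138.59 ≈ 814.33 → Q = 814 cases
T = Q/D × 250 days = 814/46,750 × 250 = 4.353 days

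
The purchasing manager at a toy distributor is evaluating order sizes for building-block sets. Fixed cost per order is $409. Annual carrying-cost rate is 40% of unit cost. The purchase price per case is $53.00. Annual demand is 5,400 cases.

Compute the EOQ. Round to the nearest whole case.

456 cases

Carrying cost H = $53 × 40% = $21.2000/case/yr
Q* = √(2·D·S / H) = √(2·5,400·409 / 21.2) = √208,358.5 ≈ 456.46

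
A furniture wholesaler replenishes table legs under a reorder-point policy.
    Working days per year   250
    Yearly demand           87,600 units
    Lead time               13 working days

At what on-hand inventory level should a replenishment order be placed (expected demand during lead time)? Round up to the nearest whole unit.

Daily demand d = 87,600 / 250 = 350.400 units/day
Demand during lead time = 350.400 × 13 = 4,555.20
Reorder point = 4,555.20 → round up

4,556 units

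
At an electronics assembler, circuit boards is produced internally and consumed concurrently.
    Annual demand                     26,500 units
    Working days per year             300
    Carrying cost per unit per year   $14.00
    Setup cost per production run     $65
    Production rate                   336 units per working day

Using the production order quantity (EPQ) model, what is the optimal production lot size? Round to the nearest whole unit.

d = 26,500/300 = 88.3333 units/day;  effective holding cost H(1 − d/p) = 14·(1 − 88.3333/336) = 10.31944
Q* = √(2DS / H_eff) = √(2·26,500·65 / 10.31944) ≈ 577.79

578 units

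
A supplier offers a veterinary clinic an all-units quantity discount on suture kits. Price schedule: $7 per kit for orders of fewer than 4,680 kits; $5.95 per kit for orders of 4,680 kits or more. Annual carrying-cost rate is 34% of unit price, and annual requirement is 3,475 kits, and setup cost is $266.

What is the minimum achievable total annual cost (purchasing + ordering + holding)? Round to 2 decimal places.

$25,607.58

H₁ = 34%×$7 = $2.3800;  H₂ = 34%×$5.95 = $2.0230
EOQ₁ = √(2×3,475×266/2.3800) = 881.34  (< 4,680, feasible at tier 1)
EOQ₂ = √(2×3,475×266/2.0230) = 955.95  (< 4,680 → use Q = 4,680 at tier-2 price)
TC(tier 1 (EOQ₁), Q≈881.3) = $26,422.60
TC(tier 2, Q≈4,680.0) = $25,607.58
Minimum at tier 2: $25,607.58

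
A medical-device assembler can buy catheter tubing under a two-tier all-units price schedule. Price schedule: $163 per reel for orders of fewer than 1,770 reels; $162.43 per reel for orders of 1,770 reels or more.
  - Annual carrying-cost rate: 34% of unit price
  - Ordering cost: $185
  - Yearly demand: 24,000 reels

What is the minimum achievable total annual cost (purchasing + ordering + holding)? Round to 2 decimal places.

H₁ = 34%×$163 = $55.4200;  H₂ = 34%×$162.43 = $55.2262
EOQ₁ = √(2×24,000×185/55.4200) = 400.29  (< 1,770, feasible at tier 1)
EOQ₂ = √(2×24,000×185/55.2262) = 400.99  (< 1,770 → use Q = 1,770 at tier-2 price)
TC(tier 1 (EOQ₁), Q≈400.3) = $3,934,183.99
TC(tier 2, Q≈1,770.0) = $3,949,703.66
Minimum at tier 1 (EOQ₁): $3,934,183.99

$3,934,183.99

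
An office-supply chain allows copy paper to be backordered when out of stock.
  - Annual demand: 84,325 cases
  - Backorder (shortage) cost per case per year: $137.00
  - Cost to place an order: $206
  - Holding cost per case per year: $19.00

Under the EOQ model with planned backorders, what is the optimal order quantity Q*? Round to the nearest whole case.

1,443 cases

Basic EOQ = √(2·84,325·206/19) = 1,352.228
Backorder adjustment √((H+b)/b) = √((19+137)/137) = 1.0671
Q* = 1,352.228 × 1.0671 ≈ 1,442.95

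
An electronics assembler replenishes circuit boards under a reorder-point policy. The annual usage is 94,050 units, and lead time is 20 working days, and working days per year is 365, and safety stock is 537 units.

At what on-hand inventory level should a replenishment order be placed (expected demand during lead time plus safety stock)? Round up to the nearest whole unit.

5,691 units

Daily demand d = 94,050 / 365 = 257.671 units/day
Demand during lead time = 257.671 × 20 = 5,153.42
Reorder point = 5,153.42 + 537 = 5,690.42 → round up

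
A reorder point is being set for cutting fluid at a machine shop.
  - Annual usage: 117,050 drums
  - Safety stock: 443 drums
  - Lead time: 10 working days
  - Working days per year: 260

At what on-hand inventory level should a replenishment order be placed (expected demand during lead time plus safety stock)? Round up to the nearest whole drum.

4,945 drums

Daily demand d = 117,050 / 260 = 450.192 drums/day
Demand during lead time = 450.192 × 10 = 4,501.92
Reorder point = 4,501.92 + 443 = 4,944.92 → round up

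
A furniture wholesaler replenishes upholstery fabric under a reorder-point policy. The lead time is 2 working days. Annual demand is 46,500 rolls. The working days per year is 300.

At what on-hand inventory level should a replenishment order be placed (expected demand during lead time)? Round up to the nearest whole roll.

310 rolls

Daily demand d = 46,500 / 300 = 155.000 rolls/day
Demand during lead time = 155.000 × 2 = 310.00
Reorder point = 310.00 → round up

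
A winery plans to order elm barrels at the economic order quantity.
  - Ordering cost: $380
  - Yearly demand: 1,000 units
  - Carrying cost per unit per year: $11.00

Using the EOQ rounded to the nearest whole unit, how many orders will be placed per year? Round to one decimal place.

3.8 orders per year

Q* = √(2·D·S / H) = √(2·1,000·380 / 11) = √69,090.9 ≈ 262.85 → Q = 263
Orders per year = D/Q = 1,000 / 263 = 3.802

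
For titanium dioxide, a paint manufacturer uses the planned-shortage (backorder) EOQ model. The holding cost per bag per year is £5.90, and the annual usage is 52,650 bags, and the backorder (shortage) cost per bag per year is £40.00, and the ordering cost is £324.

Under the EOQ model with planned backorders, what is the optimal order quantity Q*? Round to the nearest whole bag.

Basic EOQ = √(2·52,650·324/5.9) = 2,404.699
Backorder adjustment √((H+b)/b) = √((5.9+40)/40) = 1.0712
Q* = 2,404.699 × 1.0712 ≈ 2,575.95

2,576 bags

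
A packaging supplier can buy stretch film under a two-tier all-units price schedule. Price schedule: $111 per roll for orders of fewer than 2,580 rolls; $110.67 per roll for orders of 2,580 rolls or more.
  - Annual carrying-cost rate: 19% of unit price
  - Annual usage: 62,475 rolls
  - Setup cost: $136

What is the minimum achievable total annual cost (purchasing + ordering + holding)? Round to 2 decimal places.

$6,944,526.72

H₁ = 19%×$111 = $21.0900;  H₂ = 19%×$110.67 = $21.0273
EOQ₁ = √(2×62,475×136/21.0900) = 897.63  (< 2,580, feasible at tier 1)
EOQ₂ = √(2×62,475×136/21.0273) = 898.97  (< 2,580 → use Q = 2,580 at tier-2 price)
TC(tier 1 (EOQ₁), Q≈897.6) = $6,953,656.10
TC(tier 2, Q≈2,580.0) = $6,944,526.72
Minimum at tier 2: $6,944,526.72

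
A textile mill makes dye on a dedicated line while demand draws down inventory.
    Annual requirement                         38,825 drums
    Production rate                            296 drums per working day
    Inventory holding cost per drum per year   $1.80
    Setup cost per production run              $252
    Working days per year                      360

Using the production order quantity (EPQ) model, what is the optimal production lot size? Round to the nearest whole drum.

4,135 drums

d = 38,825/360 = 107.8472 drums/day;  effective holding cost H(1 − d/p) = 1.8·(1 − 107.8472/296) = 1.14417
Q* = √(2DS / H_eff) = √(2·38,825·252 / 1.14417) ≈ 4,135.47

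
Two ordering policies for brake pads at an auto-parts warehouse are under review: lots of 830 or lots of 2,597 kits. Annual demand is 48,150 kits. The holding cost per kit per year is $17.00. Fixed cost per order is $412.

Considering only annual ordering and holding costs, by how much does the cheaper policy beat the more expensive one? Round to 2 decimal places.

Annual cost at Q: ordering D·S/Q plus holding Q·H/2.
TC(830) = (48,150/830)×412 + (830/2)×17 = $30,955.96
TC(2,597) = (48,150/2,597)×412 + (2,597/2)×17 = $29,713.24
Cheaper: Q = 2,597.  Difference = $1,242.73

$1,242.73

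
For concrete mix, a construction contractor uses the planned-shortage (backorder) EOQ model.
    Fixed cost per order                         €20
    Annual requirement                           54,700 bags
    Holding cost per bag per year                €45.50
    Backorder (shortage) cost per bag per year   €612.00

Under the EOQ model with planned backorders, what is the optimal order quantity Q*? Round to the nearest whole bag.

Basic EOQ = √(2·54,700·20/45.5) = 219.290
Backorder adjustment √((H+b)/b) = √((45.5+612)/612) = 1.0365
Q* = 219.290 × 1.0365 ≈ 227.30

227 bags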